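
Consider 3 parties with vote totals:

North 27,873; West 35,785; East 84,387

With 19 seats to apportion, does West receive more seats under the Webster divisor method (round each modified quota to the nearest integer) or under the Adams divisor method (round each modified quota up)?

Webster: North 4, West 4, East 11.
Adams: North 4, West 5, East 10.
West gets 4 under Webster and 5 under Adams.

Adams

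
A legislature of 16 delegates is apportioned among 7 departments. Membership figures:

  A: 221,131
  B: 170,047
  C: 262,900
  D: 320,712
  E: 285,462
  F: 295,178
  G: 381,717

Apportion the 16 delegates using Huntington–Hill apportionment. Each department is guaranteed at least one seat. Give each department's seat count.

With divisor 120374: modified quotas A 1.837, B 1.413, C 2.184, D 2.664, E 2.371, F 2.452, G 3.171.
Geometric-mean thresholds: A √(1·2)=1.414, B √(1·2)=1.414, C √(2·3)=2.449, D √(2·3)=2.449, E √(2·3)=2.449, F √(2·3)=2.449, G √(3·4)=3.464.
Each quota rounded against its threshold gives A 2, B 1, C 2, D 3, E 2, F 3, G 3 (total 16).

A: 2; B: 1; C: 2; D: 3; E: 2; F: 3; G: 3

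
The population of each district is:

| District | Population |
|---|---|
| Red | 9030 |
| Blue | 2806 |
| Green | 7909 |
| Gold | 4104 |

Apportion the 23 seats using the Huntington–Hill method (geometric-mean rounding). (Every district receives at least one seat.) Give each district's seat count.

With divisor 1061: modified quotas Red 8.511, Blue 2.645, Green 7.454, Gold 3.868.
Geometric-mean thresholds: Red √(8·9)=8.485, Blue √(2·3)=2.449, Green √(7·8)=7.483, Gold √(3·4)=3.464.
Each quota rounded against its threshold gives Red 9, Blue 3, Green 7, Gold 4 (total 23).

Red 9, Blue 3, Green 7, Gold 4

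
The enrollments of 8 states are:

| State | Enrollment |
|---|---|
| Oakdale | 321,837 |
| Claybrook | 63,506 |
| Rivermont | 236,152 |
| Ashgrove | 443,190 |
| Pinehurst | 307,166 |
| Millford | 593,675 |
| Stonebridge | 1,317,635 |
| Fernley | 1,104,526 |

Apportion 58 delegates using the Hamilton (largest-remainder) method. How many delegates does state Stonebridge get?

Total 4387687; standard divisor 4387687/58 ≈ 75649.776.
Standard quotas: Oakdale 4.2543, Claybrook 0.8395, Rivermont 3.1216, Ashgrove 5.8584, Pinehurst 4.0604, Millford 7.8477, Stonebridge 17.4176, Fernley 14.6005.
Lower quotas: Oakdale 4, Claybrook 0, Rivermont 3, Ashgrove 5, Pinehurst 4, Millford 7, Stonebridge 17, Fernley 14 (sum 54, leaving 4 seats).
Remainders in descending order: Ashgrove 0.8584, Millford 0.8477, Claybrook 0.8395, Fernley 0.6005, Stonebridge 0.4176, Oakdale 0.2543, Rivermont 0.1216, Pinehurst 0.0604.
Largest remainders: Ashgrove, Millford, Claybrook, Fernley receive the extra seats.
Stonebridge receives 17.

17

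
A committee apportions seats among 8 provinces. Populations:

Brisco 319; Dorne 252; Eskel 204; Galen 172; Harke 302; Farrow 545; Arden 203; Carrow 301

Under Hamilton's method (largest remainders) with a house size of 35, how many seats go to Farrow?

The standard divisor is 2298/35 ≈ 65.657.
Standard quotas: Brisco 4.859, Dorne 3.838, Eskel 3.107, Galen 2.620, Harke 4.600, Farrow 8.301, Arden 3.092, Carrow 4.584.
Lower quotas: Brisco 4, Dorne 3, Eskel 3, Galen 2, Harke 4, Farrow 8, Arden 3, Carrow 4 (sum 31, leaving 4 seats).
Remainders in descending order: Brisco 0.859, Dorne 0.838, Galen 0.620, Harke 0.600, Carrow 0.584, Farrow 0.301, Eskel 0.107, Arden 0.092.
Largest remainders: Brisco, Dorne, Galen, Harke receive the extra seats.
Farrow receives 8.

8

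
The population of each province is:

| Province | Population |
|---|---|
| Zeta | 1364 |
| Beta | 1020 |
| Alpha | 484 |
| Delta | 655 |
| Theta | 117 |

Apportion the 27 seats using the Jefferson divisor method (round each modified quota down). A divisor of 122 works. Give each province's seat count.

With modified divisor 122: modified quotas Zeta 11.180, Beta 8.361, Alpha 3.967, Delta 5.369, Theta 0.959.
Rounding down: Zeta 11, Beta 8, Alpha 3, Delta 5, Theta 0 (total 27).

Zeta 11, Beta 8, Alpha 3, Delta 5, Theta 0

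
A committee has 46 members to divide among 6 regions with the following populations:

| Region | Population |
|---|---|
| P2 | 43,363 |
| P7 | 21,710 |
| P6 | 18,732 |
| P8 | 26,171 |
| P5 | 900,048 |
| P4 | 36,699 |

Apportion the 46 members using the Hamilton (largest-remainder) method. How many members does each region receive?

The standard divisor is 1046723/46 ≈ 22754.848.
Standard quotas: P2 1.9057, P7 0.9541, P6 0.8232, P8 1.1501, P5 39.5541, P4 1.6128.
Lower quotas: P2 1, P7 0, P6 0, P8 1, P5 39, P4 1 (sum 42, leaving 4 seats).
Remainders in descending order: P7 0.9541, P2 0.9057, P6 0.8232, P4 0.6128, P5 0.5541, P8 0.1501.
Largest remainders: P7, P2, P6, P4 receive the extra seats.

P2=2, P7=1, P6=1, P8=1, P5=39, P4=2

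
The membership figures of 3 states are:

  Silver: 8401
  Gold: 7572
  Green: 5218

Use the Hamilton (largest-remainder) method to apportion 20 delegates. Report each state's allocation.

Total 21191; standard divisor 21191/20 ≈ 1059.55.
Standard quotas: Silver 7.9288, Gold 7.1464, Green 4.9247.
Lower quotas: Silver 7, Gold 7, Green 4 (sum 18, leaving 2 seats).
Remainders in descending order: Silver 0.9288, Green 0.9247, Gold 0.1464.
The surplus seats go to Silver, Green.

Silver=8; Gold=7; Green=5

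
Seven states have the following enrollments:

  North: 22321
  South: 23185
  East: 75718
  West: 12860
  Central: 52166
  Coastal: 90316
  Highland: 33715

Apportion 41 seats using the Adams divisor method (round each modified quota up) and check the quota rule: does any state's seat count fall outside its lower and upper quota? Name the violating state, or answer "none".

Standard quotas: North 2.949, South 3.064, East 10.005, West 1.699, Central 6.893, Coastal 11.934, Highland 4.455.
Adams allocation: North 3, South 3, East 10, West 2, Central 7, Coastal 11, Highland 5.
Every allocation lies between the lower and upper quota.

none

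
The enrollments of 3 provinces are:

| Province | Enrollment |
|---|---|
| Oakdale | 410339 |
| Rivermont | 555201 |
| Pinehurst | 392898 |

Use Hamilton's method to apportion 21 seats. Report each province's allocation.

Oakdale=6; Rivermont=9; Pinehurst=6

Total 1358438; standard divisor 1358438/21 ≈ 64687.524.
Standard quotas: Oakdale 6.3434, Rivermont 8.5828, Pinehurst 6.0738.
Lower quotas: Oakdale 6, Rivermont 8, Pinehurst 6 (sum 20, leaving 1 seat).
Remainders in descending order: Rivermont 0.5828, Oakdale 0.3434, Pinehurst 0.0738.
The surplus seat goes to Rivermont.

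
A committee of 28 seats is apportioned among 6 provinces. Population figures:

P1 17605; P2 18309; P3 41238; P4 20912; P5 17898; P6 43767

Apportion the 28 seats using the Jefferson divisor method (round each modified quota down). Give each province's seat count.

P1: 3, P2: 3, P3: 7, P4: 4, P5: 3, P6: 8

Standard divisor 159729/28 ≈ 5704.607; standard quotas: P1 3.086, P2 3.210, P3 7.229, P4 3.666, P5 3.137, P6 7.672.
Rounding down gives 3, 3, 7, 3, 3, 7 = 26 seats, so the divisor must be adjusted.
With modified divisor 5200: modified quotas P1 3.386, P2 3.521, P3 7.930, P4 4.022, P5 3.442, P6 8.417.
Rounding down: P1 3, P2 3, P3 7, P4 4, P5 3, P6 8 (total 28).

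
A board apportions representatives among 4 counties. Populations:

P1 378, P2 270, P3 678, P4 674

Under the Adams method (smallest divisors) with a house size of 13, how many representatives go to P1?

Standard divisor 2000/13 ≈ 153.846; standard quotas: P1 2.457, P2 1.755, P3 4.407, P4 4.381.
Rounding up gives 3, 2, 5, 5 = 15 seats, so the divisor must be adjusted.
With modified divisor 180: modified quotas P1 2.100, P2 1.500, P3 3.767, P4 3.744.
Rounding up: P1 3, P2 2, P3 4, P4 4 (total 13).
P1 receives 3.

3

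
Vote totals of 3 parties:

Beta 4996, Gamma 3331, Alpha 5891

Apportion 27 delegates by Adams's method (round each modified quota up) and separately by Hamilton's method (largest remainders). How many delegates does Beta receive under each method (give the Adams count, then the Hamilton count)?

Adams: Beta 9, Gamma 7, Alpha 11.
Hamilton: Beta 10, Gamma 6, Alpha 11.
Beta gets 9 under Adams and 10 under Hamilton.

9 and 10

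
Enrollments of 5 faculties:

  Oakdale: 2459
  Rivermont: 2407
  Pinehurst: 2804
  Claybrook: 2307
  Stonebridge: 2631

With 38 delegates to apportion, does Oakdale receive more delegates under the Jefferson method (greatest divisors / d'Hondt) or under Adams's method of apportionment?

Jefferson: Oakdale 7, Rivermont 7, Pinehurst 9, Claybrook 7, Stonebridge 8.
Adams: Oakdale 8, Rivermont 7, Pinehurst 8, Claybrook 7, Stonebridge 8.
Oakdale gets 7 under Jefferson and 8 under Adams.

Adams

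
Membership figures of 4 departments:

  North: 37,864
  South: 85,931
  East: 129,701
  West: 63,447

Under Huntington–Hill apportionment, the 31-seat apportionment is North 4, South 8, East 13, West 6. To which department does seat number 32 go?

Priority for the next seat is population ÷ (√(s·(s+1))).
Priorities: North 8466.648, South 10127.065, East 9614.078, West 9790.085.
Highest priority: South.

South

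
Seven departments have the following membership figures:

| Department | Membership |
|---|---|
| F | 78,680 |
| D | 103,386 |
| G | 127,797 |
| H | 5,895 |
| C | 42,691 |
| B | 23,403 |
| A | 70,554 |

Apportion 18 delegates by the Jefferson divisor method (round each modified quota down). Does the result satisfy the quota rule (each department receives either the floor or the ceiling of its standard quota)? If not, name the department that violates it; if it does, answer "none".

none

Standard quotas: F 3.130, D 4.113, G 5.085, H 0.235, C 1.699, B 0.931, A 2.807.
Jefferson allocation: F 3, D 4, G 5, H 0, C 2, B 1, A 3.
Every allocation lies between the lower and upper quota.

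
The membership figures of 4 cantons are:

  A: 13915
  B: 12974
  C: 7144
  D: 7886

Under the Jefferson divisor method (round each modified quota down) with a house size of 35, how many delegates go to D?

Standard divisor 41919/35 ≈ 1197.686; standard quotas: A 11.618, B 10.833, C 5.965, D 6.584.
Rounding down gives 11, 10, 5, 6 = 32 seats, so the divisor must be adjusted.
With modified divisor 1140: modified quotas A 12.206, B 11.381, C 6.267, D 6.918.
Rounding down: A 12, B 11, C 6, D 6 (total 35).
D receives 6.

6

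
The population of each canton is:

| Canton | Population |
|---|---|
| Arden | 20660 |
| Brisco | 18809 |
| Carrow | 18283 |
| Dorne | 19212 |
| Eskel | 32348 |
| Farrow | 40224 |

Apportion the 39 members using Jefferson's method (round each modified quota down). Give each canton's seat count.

Arden 5, Brisco 5, Carrow 5, Dorne 5, Eskel 8, Farrow 11

Standard divisor 149536/39 ≈ 3834.256; standard quotas: Arden 5.388, Brisco 4.906, Carrow 4.768, Dorne 5.011, Eskel 8.437, Farrow 10.491.
Rounding down gives 5, 4, 4, 5, 8, 10 = 36 seats, so the divisor must be adjusted.
With modified divisor 3630: modified quotas Arden 5.691, Brisco 5.182, Carrow 5.037, Dorne 5.293, Eskel 8.911, Farrow 11.081.
Rounding down: Arden 5, Brisco 5, Carrow 5, Dorne 5, Eskel 8, Farrow 11 (total 39).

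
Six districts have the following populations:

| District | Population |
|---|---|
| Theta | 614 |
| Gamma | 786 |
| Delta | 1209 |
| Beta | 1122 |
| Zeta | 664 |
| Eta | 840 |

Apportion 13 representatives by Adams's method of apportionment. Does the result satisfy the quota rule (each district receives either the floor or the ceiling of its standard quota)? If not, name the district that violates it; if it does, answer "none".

none

Standard quotas: Theta 1.525, Gamma 1.952, Delta 3.002, Beta 2.786, Zeta 1.649, Eta 2.086.
Adams allocation: Theta 2, Gamma 2, Delta 3, Beta 2, Zeta 2, Eta 2.
Every allocation lies between the lower and upper quota.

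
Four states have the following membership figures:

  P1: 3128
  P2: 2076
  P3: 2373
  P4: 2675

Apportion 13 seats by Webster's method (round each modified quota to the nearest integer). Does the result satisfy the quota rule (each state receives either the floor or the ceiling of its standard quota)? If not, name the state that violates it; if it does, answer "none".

Standard quotas: P1 3.966, P2 2.632, P3 3.009, P4 3.392.
Webster allocation: P1 4, P2 3, P3 3, P4 3.
Every allocation lies between the lower and upper quota.

none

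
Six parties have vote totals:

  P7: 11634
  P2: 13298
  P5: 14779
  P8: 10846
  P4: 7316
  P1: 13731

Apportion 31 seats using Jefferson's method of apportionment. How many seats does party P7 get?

5

Standard divisor 71604/31 ≈ 2309.806; standard quotas: P7 5.037, P2 5.757, P5 6.398, P8 4.696, P4 3.167, P1 5.945.
Rounding down gives 5, 5, 6, 4, 3, 5 = 28 seats, so the divisor must be adjusted.
With modified divisor 2140: modified quotas P7 5.436, P2 6.214, P5 6.906, P8 5.068, P4 3.419, P1 6.416.
Rounding down: P7 5, P2 6, P5 6, P8 5, P4 3, P1 6 (total 31).
P7 receives 5.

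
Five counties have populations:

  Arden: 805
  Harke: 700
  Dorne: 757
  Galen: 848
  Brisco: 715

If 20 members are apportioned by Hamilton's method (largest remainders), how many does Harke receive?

The standard divisor is 3825/20 ≈ 191.25.
Standard quotas: Arden 4.209, Harke 3.660, Dorne 3.958, Galen 4.434, Brisco 3.739.
Lower quotas: Arden 4, Harke 3, Dorne 3, Galen 4, Brisco 3 (sum 17, leaving 3 seats).
Remainders in descending order: Dorne 0.958, Brisco 0.739, Harke 0.660, Galen 0.434, Arden 0.209.
The surplus seats go to Dorne, Brisco, Harke.
Harke receives 4.

4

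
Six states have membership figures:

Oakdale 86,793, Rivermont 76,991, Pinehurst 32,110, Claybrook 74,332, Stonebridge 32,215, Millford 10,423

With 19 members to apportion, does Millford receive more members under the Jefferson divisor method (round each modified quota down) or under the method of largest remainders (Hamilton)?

Hamilton

Jefferson: Oakdale 5, Rivermont 5, Pinehurst 2, Claybrook 5, Stonebridge 2, Millford 0.
Hamilton: Oakdale 5, Rivermont 5, Pinehurst 2, Claybrook 4, Stonebridge 2, Millford 1.
Millford gets 0 under Jefferson and 1 under Hamilton.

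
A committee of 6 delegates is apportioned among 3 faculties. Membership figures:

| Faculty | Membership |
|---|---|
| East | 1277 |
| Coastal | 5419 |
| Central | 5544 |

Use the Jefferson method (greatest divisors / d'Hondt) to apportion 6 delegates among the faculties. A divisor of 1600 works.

With modified divisor 1600: modified quotas East 0.798, Coastal 3.387, Central 3.465.
Rounding down: East 0, Coastal 3, Central 3 (total 6).

East: 0, Coastal: 3, Central: 3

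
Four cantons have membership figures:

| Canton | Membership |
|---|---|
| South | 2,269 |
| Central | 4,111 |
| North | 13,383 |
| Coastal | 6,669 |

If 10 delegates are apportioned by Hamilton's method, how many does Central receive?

2

Total 26432; standard divisor 26432/10 ≈ 2643.2.
Standard quotas: South 0.8584, Central 1.5553, North 5.0632, Coastal 2.5231.
Lower quotas: South 0, Central 1, North 5, Coastal 2 (sum 8, leaving 2 seats).
Remainders in descending order: South 0.8584, Central 0.5553, Coastal 0.5231, North 0.0632.
The surplus seats go to South, Central.
Central receives 2.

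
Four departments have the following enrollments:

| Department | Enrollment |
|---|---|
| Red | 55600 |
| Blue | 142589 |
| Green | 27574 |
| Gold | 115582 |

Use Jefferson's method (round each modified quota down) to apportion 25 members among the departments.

Red: 4; Blue: 11; Green: 2; Gold: 8

Standard divisor 341345/25 ≈ 13653.8; standard quotas: Red 4.072, Blue 10.443, Green 2.020, Gold 8.465.
Rounding down gives 4, 10, 2, 8 = 24 seats, so the divisor must be adjusted.
With modified divisor 12900: modified quotas Red 4.310, Blue 11.053, Green 2.138, Gold 8.960.
Rounding down: Red 4, Blue 11, Green 2, Gold 8 (total 25).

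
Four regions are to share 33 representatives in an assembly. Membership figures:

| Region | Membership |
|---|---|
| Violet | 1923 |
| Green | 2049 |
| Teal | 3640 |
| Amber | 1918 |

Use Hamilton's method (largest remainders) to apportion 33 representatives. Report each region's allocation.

Violet 7, Green 7, Teal 12, Amber 7

Total 9530; standard divisor 9530/33 ≈ 288.788.
Standard quotas: Violet 6.659, Green 7.095, Teal 12.604, Amber 6.642.
Lower quotas: Violet 6, Green 7, Teal 12, Amber 6 (sum 31, leaving 2 seats).
Remainders in descending order: Violet 0.659, Amber 0.642, Teal 0.604, Green 0.095.
The surplus seats go to Violet, Amber.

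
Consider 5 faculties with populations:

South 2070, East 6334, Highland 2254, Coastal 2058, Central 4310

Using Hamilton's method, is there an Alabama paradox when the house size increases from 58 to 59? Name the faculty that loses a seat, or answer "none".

At 58 seats: South 7, East 21, Highland 8, Coastal 7, Central 15.
At 59 seats: South 7, East 22, Highland 8, Coastal 7, Central 15.
No faculty's allocation decreased.

none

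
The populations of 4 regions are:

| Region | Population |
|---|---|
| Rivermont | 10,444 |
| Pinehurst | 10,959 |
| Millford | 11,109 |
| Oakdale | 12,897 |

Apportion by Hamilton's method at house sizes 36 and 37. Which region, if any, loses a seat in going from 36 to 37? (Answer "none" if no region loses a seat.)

none

At 36 seats: Rivermont 8, Pinehurst 9, Millford 9, Oakdale 10.
At 37 seats: Rivermont 9, Pinehurst 9, Millford 9, Oakdale 10.
No region's allocation decreased.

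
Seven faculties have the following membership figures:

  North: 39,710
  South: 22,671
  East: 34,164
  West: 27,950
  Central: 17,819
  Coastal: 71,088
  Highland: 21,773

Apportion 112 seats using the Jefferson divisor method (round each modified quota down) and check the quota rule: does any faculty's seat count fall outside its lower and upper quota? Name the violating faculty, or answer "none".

Standard quotas: North 18.912, South 10.797, East 16.270, West 13.311, Central 8.486, Coastal 33.855, Highland 10.369.
Jefferson allocation: North 19, South 11, East 16, West 13, Central 8, Coastal 35, Highland 10.
Coastal has quota 33.855 (lower 33, upper 34) but receives 35 — outside the quota interval.

Coastal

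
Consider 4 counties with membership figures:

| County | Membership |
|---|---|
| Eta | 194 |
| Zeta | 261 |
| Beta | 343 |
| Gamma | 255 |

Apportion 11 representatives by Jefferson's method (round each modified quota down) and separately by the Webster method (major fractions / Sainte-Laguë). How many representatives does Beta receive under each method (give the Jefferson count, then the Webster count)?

4 and 3

Jefferson: Eta 2, Zeta 3, Beta 4, Gamma 2.
Webster: Eta 2, Zeta 3, Beta 3, Gamma 3.
Beta gets 4 under Jefferson and 3 under Webster.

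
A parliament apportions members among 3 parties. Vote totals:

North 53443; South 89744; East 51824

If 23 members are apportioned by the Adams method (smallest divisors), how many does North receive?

6

Standard divisor 195011/23 ≈ 8478.739; standard quotas: North 6.303, South 10.585, East 6.112.
Rounding up gives 7, 11, 7 = 25 seats, so the divisor must be adjusted.
With modified divisor 8940: modified quotas North 5.978, South 10.038, East 5.797.
Rounding up: North 6, South 11, East 6 (total 23).
North receives 6.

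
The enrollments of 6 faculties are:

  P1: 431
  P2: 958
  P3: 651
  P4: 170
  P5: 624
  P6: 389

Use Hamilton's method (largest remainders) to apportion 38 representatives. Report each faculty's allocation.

P1 5, P2 11, P3 8, P4 2, P5 7, P6 5

Standard divisor: 3223 ÷ 38 ≈ 84.816.
Standard quotas: P1 5.082, P2 11.295, P3 7.675, P4 2.004, P5 7.357, P6 4.586.
Lower quotas: P1 5, P2 11, P3 7, P4 2, P5 7, P6 4 (sum 36, leaving 2 seats).
Remainders in descending order: P3 0.675, P6 0.586, P5 0.357, P2 0.295, P1 0.082, P4 0.004.
The surplus seats go to P3, P6.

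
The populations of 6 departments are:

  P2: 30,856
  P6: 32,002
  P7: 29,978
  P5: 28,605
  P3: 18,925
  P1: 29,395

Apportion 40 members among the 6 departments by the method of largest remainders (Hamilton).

The standard divisor is 169761/40 ≈ 4244.025.
Standard quotas: P2 7.2705, P6 7.5405, P7 7.0636, P5 6.7401, P3 4.4592, P1 6.9262.
Lower quotas: P2 7, P6 7, P7 7, P5 6, P3 4, P1 6 (sum 37, leaving 3 seats).
Remainders in descending order: P1 0.9262, P5 0.7401, P6 0.5405, P3 0.4592, P2 0.2705, P7 0.0636.
Largest remainders: P1, P5, P6 receive the extra seats.

P2 7, P6 8, P7 7, P5 7, P3 4, P1 7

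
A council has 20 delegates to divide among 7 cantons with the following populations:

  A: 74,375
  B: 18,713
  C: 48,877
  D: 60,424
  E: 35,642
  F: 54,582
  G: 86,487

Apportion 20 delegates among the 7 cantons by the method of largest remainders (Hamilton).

A=4, B=1, C=3, D=3, E=2, F=3, G=4

Standard divisor: 379100 ÷ 20 = 18955.
Standard quotas: A 3.9238, B 0.9872, C 2.5786, D 3.1878, E 1.8803, F 2.8796, G 4.5628.
Lower quotas: A 3, B 0, C 2, D 3, E 1, F 2, G 4 (sum 15, leaving 5 seats).
Remainders in descending order: B 0.9872, A 0.9238, E 0.8803, F 0.8796, C 0.5786, G 0.5628, D 0.1878.
Largest remainders: B, A, E, F, C receive the extra seats.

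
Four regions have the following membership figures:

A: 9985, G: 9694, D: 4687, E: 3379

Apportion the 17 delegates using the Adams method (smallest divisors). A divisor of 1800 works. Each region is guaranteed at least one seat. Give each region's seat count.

With modified divisor 1800: modified quotas A 5.547, G 5.386, D 2.604, E 1.877.
Rounding up: A 6, G 6, D 3, E 2 (total 17).

A 6; G 6; D 3; E 2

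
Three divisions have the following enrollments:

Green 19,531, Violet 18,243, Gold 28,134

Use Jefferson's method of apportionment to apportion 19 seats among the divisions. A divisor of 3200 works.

With modified divisor 3200: modified quotas Green 6.103, Violet 5.701, Gold 8.792.
Rounding down: Green 6, Violet 5, Gold 8 (total 19).

Green=6, Violet=5, Gold=8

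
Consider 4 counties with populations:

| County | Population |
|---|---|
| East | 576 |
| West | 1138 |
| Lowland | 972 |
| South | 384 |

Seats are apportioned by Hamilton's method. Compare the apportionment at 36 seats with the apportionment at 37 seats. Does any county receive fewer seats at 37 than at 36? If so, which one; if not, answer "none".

At 36 seats: East 7, West 13, Lowland 11, South 5.
At 37 seats: East 7, West 14, Lowland 12, South 4.
South drops from 5 to 4.

South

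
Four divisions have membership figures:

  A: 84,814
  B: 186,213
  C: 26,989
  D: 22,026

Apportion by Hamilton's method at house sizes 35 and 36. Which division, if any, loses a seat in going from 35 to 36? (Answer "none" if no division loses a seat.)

D

At 35 seats: A 9, B 20, C 3, D 3.
At 36 seats: A 10, B 21, C 3, D 2.
D drops from 3 to 2.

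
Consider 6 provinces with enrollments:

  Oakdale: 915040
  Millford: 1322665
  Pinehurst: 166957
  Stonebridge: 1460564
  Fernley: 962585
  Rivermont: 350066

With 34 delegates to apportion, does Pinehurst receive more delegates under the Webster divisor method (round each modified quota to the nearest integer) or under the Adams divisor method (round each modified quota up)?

Adams

Webster: Oakdale 6, Millford 9, Pinehurst 1, Stonebridge 10, Fernley 6, Rivermont 2.
Adams: Oakdale 6, Millford 8, Pinehurst 2, Stonebridge 9, Fernley 6, Rivermont 3.
Pinehurst gets 1 under Webster and 2 under Adams.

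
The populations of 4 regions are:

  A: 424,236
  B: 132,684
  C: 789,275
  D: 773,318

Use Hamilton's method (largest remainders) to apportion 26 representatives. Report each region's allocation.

The standard divisor is 2119513/26 ≈ 81519.731.
Standard quotas: A 5.2041, B 1.6276, C 9.6820, D 9.4863.
Lower quotas: A 5, B 1, C 9, D 9 (sum 24, leaving 2 seats).
Remainders in descending order: C 0.6820, B 0.6276, D 0.4863, A 0.2041.
The surplus seats go to C, B.

A 5, B 2, C 10, D 9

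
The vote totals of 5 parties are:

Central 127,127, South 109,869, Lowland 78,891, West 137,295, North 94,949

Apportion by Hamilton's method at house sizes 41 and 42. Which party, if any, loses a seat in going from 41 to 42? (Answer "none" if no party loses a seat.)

none

At 41 seats: Central 10, South 8, Lowland 6, West 10, North 7.
At 42 seats: Central 10, South 8, Lowland 6, West 11, North 7.
No party's allocation decreased.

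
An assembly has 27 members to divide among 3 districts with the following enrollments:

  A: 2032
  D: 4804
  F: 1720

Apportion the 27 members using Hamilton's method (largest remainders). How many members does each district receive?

A=6; D=15; F=6

Standard divisor: 8556 ÷ 27 ≈ 316.889.
Standard quotas: A 6.412, D 15.160, F 5.428.
Lower quotas: A 6, D 15, F 5 (sum 26, leaving 1 seat).
Remainders in descending order: F 0.428, A 0.412, D 0.160.
The surplus seat goes to F.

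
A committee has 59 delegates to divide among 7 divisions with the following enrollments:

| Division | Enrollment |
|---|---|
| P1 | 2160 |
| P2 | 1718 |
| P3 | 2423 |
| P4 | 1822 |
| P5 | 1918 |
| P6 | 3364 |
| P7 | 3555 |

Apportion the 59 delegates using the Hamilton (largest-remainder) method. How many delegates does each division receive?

Standard divisor: 16960 ÷ 59 ≈ 287.458.
Standard quotas: P1 7.514, P2 5.977, P3 8.429, P4 6.338, P5 6.672, P6 11.703, P7 12.367.
Lower quotas: P1 7, P2 5, P3 8, P4 6, P5 6, P6 11, P7 12 (sum 55, leaving 4 seats).
Remainders in descending order: P2 0.977, P6 0.703, P5 0.672, P1 0.514, P3 0.429, P7 0.367, P4 0.338.
The surplus seats go to P2, P6, P5, P1.

P1: 8; P2: 6; P3: 8; P4: 6; P5: 7; P6: 12; P7: 12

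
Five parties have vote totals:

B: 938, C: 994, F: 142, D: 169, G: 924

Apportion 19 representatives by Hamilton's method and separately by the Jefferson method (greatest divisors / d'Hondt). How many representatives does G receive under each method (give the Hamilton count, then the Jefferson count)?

Hamilton: B 6, C 6, F 1, D 1, G 5.
Jefferson: B 6, C 6, F 0, D 1, G 6.
G gets 5 under Hamilton and 6 under Jefferson.

5 and 6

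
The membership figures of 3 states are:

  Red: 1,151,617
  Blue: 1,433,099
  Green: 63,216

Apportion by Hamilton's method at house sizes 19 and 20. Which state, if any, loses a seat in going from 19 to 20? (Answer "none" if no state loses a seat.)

Green

At 19 seats: Red 8, Blue 10, Green 1.
At 20 seats: Red 9, Blue 11, Green 0.
Green drops from 1 to 0.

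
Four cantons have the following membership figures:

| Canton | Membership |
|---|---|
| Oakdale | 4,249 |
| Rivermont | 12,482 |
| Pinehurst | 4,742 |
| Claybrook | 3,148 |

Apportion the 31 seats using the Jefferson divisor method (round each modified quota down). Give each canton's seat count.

Standard divisor 24621/31 ≈ 794.226; standard quotas: Oakdale 5.350, Rivermont 15.716, Pinehurst 5.971, Claybrook 3.964.
Rounding down gives 5, 15, 5, 3 = 28 seats, so the divisor must be adjusted.
With modified divisor 760: modified quotas Oakdale 5.591, Rivermont 16.424, Pinehurst 6.239, Claybrook 4.142.
Rounding down: Oakdale 5, Rivermont 16, Pinehurst 6, Claybrook 4 (total 31).

Oakdale 5, Rivermont 16, Pinehurst 6, Claybrook 4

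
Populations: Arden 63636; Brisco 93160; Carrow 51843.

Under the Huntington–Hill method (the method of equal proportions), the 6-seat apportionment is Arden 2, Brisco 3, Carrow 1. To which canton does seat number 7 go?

Carrow

Priority for the next seat is population ÷ (√(s·(s+1))).
Priorities: Arden 25979.288, Brisco 26892.976, Carrow 36658.537.
Highest priority: Carrow.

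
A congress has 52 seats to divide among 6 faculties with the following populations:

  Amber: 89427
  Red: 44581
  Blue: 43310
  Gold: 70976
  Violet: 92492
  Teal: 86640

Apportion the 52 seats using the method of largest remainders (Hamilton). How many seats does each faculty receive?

Amber 11, Red 5, Blue 5, Gold 9, Violet 11, Teal 11

Total 427426; standard divisor 427426/52 ≈ 8219.731.
Standard quotas: Amber 10.8796, Red 5.4237, Blue 5.2690, Gold 8.6348, Violet 11.2524, Teal 10.5405.
Lower quotas: Amber 10, Red 5, Blue 5, Gold 8, Violet 11, Teal 10 (sum 49, leaving 3 seats).
Remainders in descending order: Amber 0.8796, Gold 0.6348, Teal 0.5405, Red 0.4237, Blue 0.2690, Violet 0.2524.
The surplus seats go to Amber, Gold, Teal.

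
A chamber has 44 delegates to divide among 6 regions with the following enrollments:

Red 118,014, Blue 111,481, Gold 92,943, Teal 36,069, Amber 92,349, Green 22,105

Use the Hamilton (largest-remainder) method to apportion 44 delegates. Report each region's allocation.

Total 472961; standard divisor 472961/44 ≈ 10749.114.
Standard quotas: Red 10.9790, Blue 10.3712, Gold 8.6466, Teal 3.3555, Amber 8.5913, Green 2.0564.
Lower quotas: Red 10, Blue 10, Gold 8, Teal 3, Amber 8, Green 2 (sum 41, leaving 3 seats).
Remainders in descending order: Red 0.9790, Gold 0.6466, Amber 0.5913, Blue 0.3712, Teal 0.3555, Green 0.0564.
The surplus seats go to Red, Gold, Amber.

Red 11, Blue 10, Gold 9, Teal 3, Amber 9, Green 2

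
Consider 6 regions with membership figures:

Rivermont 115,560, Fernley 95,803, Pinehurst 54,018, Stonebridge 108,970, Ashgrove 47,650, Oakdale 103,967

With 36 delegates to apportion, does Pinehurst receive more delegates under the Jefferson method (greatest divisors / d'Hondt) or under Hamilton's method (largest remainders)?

Jefferson: Rivermont 8, Fernley 7, Pinehurst 3, Stonebridge 8, Ashgrove 3, Oakdale 7.
Hamilton: Rivermont 8, Fernley 7, Pinehurst 4, Stonebridge 7, Ashgrove 3, Oakdale 7.
Pinehurst gets 3 under Jefferson and 4 under Hamilton.

Hamilton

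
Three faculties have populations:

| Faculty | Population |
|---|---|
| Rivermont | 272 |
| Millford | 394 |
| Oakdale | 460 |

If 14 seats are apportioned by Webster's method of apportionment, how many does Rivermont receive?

3

Standard divisor 1126/14 ≈ 80.429; standard quotas: Rivermont 3.382, Millford 4.899, Oakdale 5.719.
Rounding to the nearest integer gives Rivermont 3, Millford 5, Oakdale 6 — total 14, matching the house size, so no adjustment is needed.
Rivermont receives 3.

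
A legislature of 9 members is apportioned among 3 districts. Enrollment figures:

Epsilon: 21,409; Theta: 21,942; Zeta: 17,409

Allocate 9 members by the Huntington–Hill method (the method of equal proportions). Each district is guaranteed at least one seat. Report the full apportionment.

Epsilon 3, Theta 3, Zeta 3

With divisor 6721: modified quotas Epsilon 3.185, Theta 3.265, Zeta 2.590.
Geometric-mean thresholds: Epsilon √(3·4)=3.464, Theta √(3·4)=3.464, Zeta √(2·3)=2.449.
Each quota rounded against its threshold gives Epsilon 3, Theta 3, Zeta 3 (total 9).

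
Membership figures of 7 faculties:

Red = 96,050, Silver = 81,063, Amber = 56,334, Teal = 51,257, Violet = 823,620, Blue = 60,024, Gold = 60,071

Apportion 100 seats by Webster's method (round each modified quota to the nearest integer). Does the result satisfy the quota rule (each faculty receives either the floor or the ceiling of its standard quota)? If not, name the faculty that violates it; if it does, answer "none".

Violet

Standard quotas: Red 7.819, Silver 6.599, Amber 4.586, Teal 4.173, Violet 67.047, Blue 4.886, Gold 4.890.
Webster allocation: Red 8, Silver 7, Amber 5, Teal 4, Violet 66, Blue 5, Gold 5.
Violet has quota 67.047 (lower 67, upper 68) but receives 66 — outside the quota interval.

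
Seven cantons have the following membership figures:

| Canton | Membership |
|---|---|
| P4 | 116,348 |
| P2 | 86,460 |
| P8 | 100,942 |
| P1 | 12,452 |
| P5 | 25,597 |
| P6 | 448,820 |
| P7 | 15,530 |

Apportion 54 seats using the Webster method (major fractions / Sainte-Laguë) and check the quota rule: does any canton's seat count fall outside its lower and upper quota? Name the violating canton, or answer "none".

P6

Standard quotas: P4 7.794, P2 5.792, P8 6.762, P1 0.834, P5 1.715, P6 30.064, P7 1.040.
Webster allocation: P4 8, P2 6, P8 7, P1 1, P5 2, P6 29, P7 1.
P6 has quota 30.064 (lower 30, upper 31) but receives 29 — outside the quota interval.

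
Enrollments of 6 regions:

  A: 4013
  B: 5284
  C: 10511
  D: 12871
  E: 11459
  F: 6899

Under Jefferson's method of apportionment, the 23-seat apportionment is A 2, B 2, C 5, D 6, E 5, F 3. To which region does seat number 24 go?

Priority for the next seat is population ÷ (current seats + 1).
Priorities: A 1337.667, B 1761.333, C 1751.833, D 1838.714, E 1909.833, F 1724.750.
Highest priority: E.

E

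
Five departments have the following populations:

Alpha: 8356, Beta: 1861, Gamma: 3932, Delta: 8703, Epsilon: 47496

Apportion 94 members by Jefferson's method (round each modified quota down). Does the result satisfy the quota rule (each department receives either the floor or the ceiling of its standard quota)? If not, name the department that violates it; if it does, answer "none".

Epsilon

Standard quotas: Alpha 11.165, Beta 2.487, Gamma 5.254, Delta 11.629, Epsilon 63.465.
Jefferson allocation: Alpha 11, Beta 2, Gamma 5, Delta 11, Epsilon 65.
Epsilon has quota 63.465 (lower 63, upper 64) but receives 65 — outside the quota interval.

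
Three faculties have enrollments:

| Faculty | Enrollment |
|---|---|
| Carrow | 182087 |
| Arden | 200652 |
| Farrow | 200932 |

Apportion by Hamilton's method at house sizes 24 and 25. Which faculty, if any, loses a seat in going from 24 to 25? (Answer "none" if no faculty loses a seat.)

none

At 24 seats: Carrow 8, Arden 8, Farrow 8.
At 25 seats: Carrow 8, Arden 8, Farrow 9.
No faculty's allocation decreased.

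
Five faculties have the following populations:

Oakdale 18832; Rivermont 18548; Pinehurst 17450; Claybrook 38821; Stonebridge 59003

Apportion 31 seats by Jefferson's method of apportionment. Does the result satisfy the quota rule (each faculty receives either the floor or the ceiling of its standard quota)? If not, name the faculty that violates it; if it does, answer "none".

none

Standard quotas: Oakdale 3.824, Rivermont 3.767, Pinehurst 3.544, Claybrook 7.884, Stonebridge 11.982.
Jefferson allocation: Oakdale 4, Rivermont 4, Pinehurst 3, Claybrook 8, Stonebridge 12.
Every allocation lies between the lower and upper quota.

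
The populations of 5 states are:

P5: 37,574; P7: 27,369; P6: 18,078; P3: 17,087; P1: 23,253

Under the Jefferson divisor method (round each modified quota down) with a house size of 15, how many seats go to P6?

Standard divisor 123361/15 ≈ 8224.067; standard quotas: P5 4.569, P7 3.328, P6 2.198, P3 2.078, P1 2.827.
Rounding down gives 4, 3, 2, 2, 2 = 13 seats, so the divisor must be adjusted.
With modified divisor 7200: modified quotas P5 5.219, P7 3.801, P6 2.511, P3 2.373, P1 3.230.
Rounding down: P5 5, P7 3, P6 2, P3 2, P1 3 (total 15).
P6 receives 2.

2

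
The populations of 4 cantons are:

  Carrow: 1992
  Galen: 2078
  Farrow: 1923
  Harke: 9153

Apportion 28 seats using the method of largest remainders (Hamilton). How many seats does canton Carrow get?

Standard divisor: 15146 ÷ 28 ≈ 540.929.
Standard quotas: Carrow 3.6826, Galen 3.8415, Farrow 3.5550, Harke 16.9209.
Lower quotas: Carrow 3, Galen 3, Farrow 3, Harke 16 (sum 25, leaving 3 seats).
Remainders in descending order: Harke 0.9209, Galen 0.8415, Carrow 0.6826, Farrow 0.5550.
The surplus seats go to Harke, Galen, Carrow.
Carrow receives 4.

4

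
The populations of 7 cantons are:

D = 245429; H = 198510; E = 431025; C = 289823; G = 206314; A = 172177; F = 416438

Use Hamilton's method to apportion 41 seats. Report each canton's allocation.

D 5; H 4; E 9; C 6; G 4; A 4; F 9

Standard divisor: 1959716 ÷ 41 ≈ 47797.951.
Standard quotas: D 5.1347, H 4.1531, E 9.0176, C 6.0635, G 4.3164, A 3.6022, F 8.7125.
Lower quotas: D 5, H 4, E 9, C 6, G 4, A 3, F 8 (sum 39, leaving 2 seats).
Remainders in descending order: F 0.7125, A 0.6022, G 0.3164, H 0.1531, D 0.1347, C 0.0635, E 0.0176.
Largest remainders: F, A receive the extra seats.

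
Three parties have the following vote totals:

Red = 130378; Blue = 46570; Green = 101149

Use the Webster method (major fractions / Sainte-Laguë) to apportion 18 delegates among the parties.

Red=8, Blue=3, Green=7

Standard divisor 278097/18 ≈ 15449.833; standard quotas: Red 8.439, Blue 3.014, Green 6.547.
Rounding to the nearest integer gives Red 8, Blue 3, Green 7 — total 18, matching the house size, so no adjustment is needed.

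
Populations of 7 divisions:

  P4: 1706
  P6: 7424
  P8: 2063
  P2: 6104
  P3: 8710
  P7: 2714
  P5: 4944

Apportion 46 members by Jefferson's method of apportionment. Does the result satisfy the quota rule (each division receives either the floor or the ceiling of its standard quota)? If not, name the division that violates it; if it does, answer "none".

none

Standard quotas: P4 2.331, P6 10.144, P8 2.819, P2 8.341, P3 11.901, P7 3.708, P5 6.756.
Jefferson allocation: P4 2, P6 10, P8 3, P2 8, P3 12, P7 4, P5 7.
Every allocation lies between the lower and upper quota.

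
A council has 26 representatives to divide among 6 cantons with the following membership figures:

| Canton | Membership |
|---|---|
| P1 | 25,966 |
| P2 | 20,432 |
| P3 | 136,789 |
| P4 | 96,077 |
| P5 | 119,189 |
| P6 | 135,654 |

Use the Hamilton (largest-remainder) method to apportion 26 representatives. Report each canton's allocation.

Total 534107; standard divisor 534107/26 ≈ 20542.577.
Standard quotas: P1 1.2640, P2 0.9946, P3 6.6588, P4 4.6770, P5 5.8020, P6 6.6036.
Lower quotas: P1 1, P2 0, P3 6, P4 4, P5 5, P6 6 (sum 22, leaving 4 seats).
Remainders in descending order: P2 0.9946, P5 0.8020, P4 0.6770, P3 0.6588, P6 0.6036, P1 0.2640.
The surplus seats go to P2, P5, P4, P3.

P1=1, P2=1, P3=7, P4=5, P5=6, P6=6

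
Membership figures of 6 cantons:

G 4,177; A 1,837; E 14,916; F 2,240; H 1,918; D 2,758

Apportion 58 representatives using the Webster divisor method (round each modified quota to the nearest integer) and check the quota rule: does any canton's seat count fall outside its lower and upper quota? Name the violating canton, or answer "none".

E

Standard quotas: G 8.700, A 3.826, E 31.068, F 4.666, H 3.995, D 5.745.
Webster allocation: G 9, A 4, E 30, F 5, H 4, D 6.
E has quota 31.068 (lower 31, upper 32) but receives 30 — outside the quota interval.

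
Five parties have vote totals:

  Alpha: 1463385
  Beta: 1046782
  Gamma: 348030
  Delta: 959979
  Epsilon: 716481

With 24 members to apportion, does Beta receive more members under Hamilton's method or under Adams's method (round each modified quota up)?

Adams

Hamilton: Alpha 8, Beta 5, Gamma 2, Delta 5, Epsilon 4.
Adams: Alpha 7, Beta 6, Gamma 2, Delta 5, Epsilon 4.
Beta gets 5 under Hamilton and 6 under Adams.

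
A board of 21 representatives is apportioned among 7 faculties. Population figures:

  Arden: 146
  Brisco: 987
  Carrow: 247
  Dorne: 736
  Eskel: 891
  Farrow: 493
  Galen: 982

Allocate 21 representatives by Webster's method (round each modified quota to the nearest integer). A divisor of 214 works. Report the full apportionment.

Arden=1, Brisco=5, Carrow=1, Dorne=3, Eskel=4, Farrow=2, Galen=5

With modified divisor 214: modified quotas Arden 0.682, Brisco 4.612, Carrow 1.154, Dorne 3.439, Eskel 4.164, Farrow 2.304, Galen 4.589.
Rounding to the nearest integer: Arden 1, Brisco 5, Carrow 1, Dorne 3, Eskel 4, Farrow 2, Galen 5 (total 21).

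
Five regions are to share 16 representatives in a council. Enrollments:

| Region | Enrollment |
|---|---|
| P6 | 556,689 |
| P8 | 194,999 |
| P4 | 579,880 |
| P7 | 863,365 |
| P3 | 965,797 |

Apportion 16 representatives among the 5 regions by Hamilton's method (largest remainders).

P6=3, P8=1, P4=3, P7=4, P3=5

Standard divisor: 3160730 ÷ 16 ≈ 197545.625.
Standard quotas: P6 2.8180, P8 0.9871, P4 2.9354, P7 4.3705, P3 4.8890.
Lower quotas: P6 2, P8 0, P4 2, P7 4, P3 4 (sum 12, leaving 4 seats).
Remainders in descending order: P8 0.9871, P4 0.9354, P3 0.8890, P6 0.8180, P7 0.3705.
The surplus seats go to P8, P4, P3, P6.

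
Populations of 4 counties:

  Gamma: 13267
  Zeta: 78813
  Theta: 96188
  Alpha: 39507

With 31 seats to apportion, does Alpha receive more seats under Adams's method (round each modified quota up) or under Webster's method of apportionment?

Adams: Gamma 2, Zeta 10, Theta 13, Alpha 6.
Webster: Gamma 2, Zeta 11, Theta 13, Alpha 5.
Alpha gets 6 under Adams and 5 under Webster.

Adams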